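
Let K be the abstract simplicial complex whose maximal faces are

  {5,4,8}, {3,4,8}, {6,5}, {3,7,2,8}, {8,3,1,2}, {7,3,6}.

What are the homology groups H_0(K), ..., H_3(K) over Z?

H_0 ≅ Z,  H_1 ≅ Z,  H_2 = 0,  H_3 = 0.

Order the vertices as 1 < 2 < 3 < 4 < 5 < 6 < 7 < 8. Listing each simplex with vertices in this order, K has dimension 3 with simplices:

  0-simplices (8): [1], [2], [3], [4], [5], [6], [7], [8]
  1-simplices (16): [1,2], [1,3], [1,8], [2,3], [2,7], [2,8], [3,4], [3,6], [3,7], [3,8], [4,5], [4,8], [5,6], [5,8], [6,7], [7,8]
  2-simplices (10): [1,2,3], [1,2,8], [1,3,8], [2,3,7], [2,3,8], [2,7,8], [3,4,8], [3,6,7], [3,7,8], [4,5,8]
  3-simplices (2): [1,2,3,8], [2,3,7,8]

Hence C_0 ≅ Z^8, C_1 ≅ Z^16, C_2 ≅ Z^10, C_3 ≅ Z^2.

∂_1: C_1 → C_0 sends each edge [p,q] (with p < q) to q − p. For instance
  ∂[3,8] = [8] − [3].
This gives a 8×16 integer matrix of rank 7; reducing to Smith normal form yields diagonal entries (1,1,1,1,1,1,1).

∂_2: C_2 → C_1 maps a triangle to the signed sum of its edges. For instance
  ∂[3,6,7] = [6,7] − [3,7] + [3,6],
  ∂[1,3,8] = [3,8] − [1,8] + [1,3].
As a 16×10 matrix over Z this has rank 8, with invariant factors (1,1,1,1,1,1,1,1).

Boundary ∂_3: C_3 → C_2 sends each 3-simplex σ to the alternating sum Σ_i (−1)^i (σ with its i-th vertex removed). For instance
  ∂[1,2,3,8] = [2,3,8] − [1,3,8] + [1,2,8] − [1,2,3],
  ∂[2,3,7,8] = [3,7,8] − [2,7,8] + [2,3,8] − [2,3,7].
The resulting 10×2 matrix has rank 2, and its Smith normal form has invariant factors (1,1).

From H_k ≅ ker(∂_k) / im(∂_{k+1}) we obtain:

  H_0: rank C_0 − rank ∂_1 = 8 − 7 = 1, and the invariant factors of ∂_1 are all 1, so H_0 ≅ Z.
  H_1: rank ker ∂_1 − rank ∂_2 = (16 − 7) − 8 = 1, and the invariant factors of ∂_2 are all 1, so H_1 ≅ Z.
  H_2: rank ker ∂_2 − rank ∂_3 = (10 − 8) − 2 = 0, and the invariant factors of ∂_3 are all 1, so H_2 ≅ 0.
  H_3: rank ker ∂_3 − rank ∂_4 = (2 − 2) − 0 = 0, and there is no ∂_4, so H_3 ≅ 0.

As a check, the Euler characteristic is 8 − 16 + 10 − 2 = 0, which agrees with 1 − 1 + 0 − 0 = 0.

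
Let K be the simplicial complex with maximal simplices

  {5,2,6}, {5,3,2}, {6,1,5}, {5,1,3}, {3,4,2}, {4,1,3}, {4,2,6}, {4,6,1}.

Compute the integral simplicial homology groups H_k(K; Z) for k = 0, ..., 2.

H_0 = Z,  H_1 = 0,  H_2 = Z.

We work with the vertex ordering 1 < 2 < 3 < 4 < 5 < 6. The simplices of K, each written with vertices in increasing order, are:

  0-simplices (6): [1], [2], [3], [4], [5], [6]
  1-simplices (12): [1,3], [1,4], [1,5], [1,6], [2,3], [2,4], [2,5], [2,6], [3,4], [3,5], [4,6], [5,6]
  2-simplices (8): [1,3,4], [1,3,5], [1,4,6], [1,5,6], [2,3,4], [2,3,5], [2,4,6], [2,5,6]

giving chain groups C_0 ≅ Z^6, C_1 ≅ Z^12, C_2 ≅ Z^8.

The boundary map ∂_1: C_1 → C_0 is given by ∂[p,q] = [q] − [p].
This gives a 6×12 integer matrix of rank 5; reducing to Smith normal form yields diagonal entries (1,1,1,1,1).

The boundary map ∂_2: C_2 → C_1 acts by ∂[p,q,r] = [q,r] − [p,r] + [p,q]. For instance
  ∂[2,5,6] = [5,6] − [2,6] + [2,5],
  ∂[1,3,4] = [3,4] − [1,4] + [1,3].
The resulting 12×8 matrix has rank 7, and its Smith normal form has invariant factors (1,1,1,1,1,1,1).

Reading off H_k = ker ∂_k / im ∂_{k+1}:

  H_0: rank C_0 − rank ∂_1 = 6 − 5 = 1, and the invariant factors of ∂_1 are all 1, so H_0 ≅ Z.
  H_1: rank ker ∂_1 − rank ∂_2 = (12 − 5) − 7 = 0, and the invariant factors of ∂_2 are all 1, so H_1 ≅ 0.
  H_2: rank ker ∂_2 − rank ∂_3 = (8 − 7) − 0 = 1, and there is no ∂_3, so H_2 ≅ Z.

As a check, the Euler characteristic is 6 − 12 + 8 = 2, which agrees with 1 − 0 + 1 = 2.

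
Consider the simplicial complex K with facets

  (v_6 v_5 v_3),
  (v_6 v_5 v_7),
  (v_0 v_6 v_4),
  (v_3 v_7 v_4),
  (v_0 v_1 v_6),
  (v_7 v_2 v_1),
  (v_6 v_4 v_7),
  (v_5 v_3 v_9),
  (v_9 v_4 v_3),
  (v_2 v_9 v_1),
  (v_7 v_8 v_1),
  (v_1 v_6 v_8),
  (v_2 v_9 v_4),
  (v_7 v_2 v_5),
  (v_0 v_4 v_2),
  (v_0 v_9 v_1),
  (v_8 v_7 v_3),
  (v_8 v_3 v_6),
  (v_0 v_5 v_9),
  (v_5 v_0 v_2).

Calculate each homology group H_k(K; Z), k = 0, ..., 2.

Take the total order v_0 < v_1 < v_2 < v_3 < v_4 < v_5 < v_6 < v_7 < v_8 < v_9 on the vertex set. Then K (dimension 2) consists of the simplices:

  0-simplices (10): [v_0], [v_1], [v_2], [v_3], [v_4], [v_5], [v_6], [v_7], [v_8], [v_9]
  1-simplices (30): (30 of them)
  2-simplices (20): (20 of them)

Hence C_0 ≅ Z^10, C_1 ≅ Z^30, C_2 ≅ Z^20.

The boundary map ∂_1: C_1 → C_0 maps an edge to its endpoints' difference, ∂[p,q] = q − p.
The resulting 10×30 matrix has rank 9, and its Smith normal form has invariant factors (1,1,1,1,1,1,1,1,1).

∂_2: C_2 → C_1 sends each 2-simplex [p,q,r] to [q,r] − [p,r] + [p,q]. For instance
  ∂[v_0,v_2,v_5] = [v_2,v_5] − [v_0,v_5] + [v_0,v_2],
  ∂[v_0,v_1,v_9] = [v_1,v_9] − [v_0,v_9] + [v_0,v_1].
The resulting 30×20 matrix has rank 20, and its Smith normal form has invariant factors (1,1,1,1,1,1,1,1,1,1,1,1,1,1,1,1,1,1,1,2).

Now H_k = ker ∂_k / im ∂_{k+1}, so:

  H_0: rank C_0 − rank ∂_1 = 10 − 9 = 1, and the invariant factors of ∂_1 are all 1, so H_0 ≅ Z.
  H_1: rank ker ∂_1 − rank ∂_2 = (30 − 9) − 20 = 1, and ∂_2 has invariant factor 2 > 1, so H_1 ≅ Z × Z/2.
  H_2: rank ker ∂_2 − rank ∂_3 = (20 − 20) − 0 = 0, and there is no ∂_3, so H_2 ≅ 0.

(K is a triangulation of the Klein bottle.)

H_0 ≅ Z,  H_1 ≅ Z × Z/2,  H_2 = 0.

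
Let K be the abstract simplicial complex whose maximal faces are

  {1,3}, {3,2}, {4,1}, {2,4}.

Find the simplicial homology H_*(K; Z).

H_0 = Z,  H_1 = Z.

Order the vertices as 1 < 2 < 3 < 4. Listing each simplex with vertices in this order, K has dimension 1 with simplices:

  0-simplices (4): [1], [2], [3], [4]
  1-simplices (4): [1,3], [1,4], [2,3], [2,4]

so the chain groups are C_0 ≅ Z^4, C_1 ≅ Z^4.

The boundary map ∂_1: C_1 → C_0 sends each edge [p,q] (with p < q) to q − p. For instance
  ∂[1,3] = [3] − [1].
The 4×4 boundary matrix has rank 3 and Smith normal form diag(1,1,1).

Now H_k = ker ∂_k / im ∂_{k+1}, so:

  H_0: rank C_0 − rank ∂_1 = 4 − 3 = 1, and the invariant factors of ∂_1 are all 1, so H_0 = Z.
  H_1: rank ker ∂_1 − rank ∂_2 = (4 − 3) − 0 = 1, and there is no ∂_2, so H_1 = Z.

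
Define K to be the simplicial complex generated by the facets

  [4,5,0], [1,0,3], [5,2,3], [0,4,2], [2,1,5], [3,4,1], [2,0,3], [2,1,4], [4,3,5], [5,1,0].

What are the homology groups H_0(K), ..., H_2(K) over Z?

We work with the vertex ordering 0 < 1 < 2 < 3 < 4 < 5. The simplices of K, each written with vertices in increasing order, are:

  0-simplices (6): [0], [1], [2], [3], [4], [5]
  1-simplices (15): [0,1], [0,2], [0,3], [0,4], [0,5], [1,2], [1,3], [1,4], [1,5], [2,3], [2,4], [2,5], [3,4], [3,5], [4,5]
  2-simplices (10): [0,1,3], [0,1,5], [0,2,3], [0,2,4], [0,4,5], [1,2,4], [1,2,5], [1,3,4], [2,3,5], [3,4,5]

Hence C_0 ≅ Z^6, C_1 ≅ Z^15, C_2 ≅ Z^10.

Boundary ∂_1: C_1 → C_0 maps an edge to its endpoints' difference, ∂[p,q] = q − p. For instance
  ∂[0,5] = [5] − [0].
The 6×15 boundary matrix has rank 5 and Smith normal form diag(1,1,1,1,1).

The boundary map ∂_2: C_2 → C_1 acts by ∂[p,q,r] = [q,r] − [p,r] + [p,q]. For instance
  ∂[1,3,4] = [3,4] − [1,4] + [1,3],
  ∂[0,1,3] = [1,3] − [0,3] + [0,1].
The resulting 15×10 matrix has rank 10, and its Smith normal form has invariant factors (1,1,1,1,1,1,1,1,1,2).

Computing H_k = (kernel of ∂_k) / (image of ∂_{k+1}):

  H_0: rank C_0 − rank ∂_1 = 6 − 5 = 1, and the invariant factors of ∂_1 are all 1, so H_0 = Z.
  H_1: rank ker ∂_1 − rank ∂_2 = (15 − 5) − 10 = 0, and ∂_2 has invariant factor 2 > 1, so H_1 = Z/2.
  H_2: rank ker ∂_2 − rank ∂_3 = (10 − 10) − 0 = 0, and there is no ∂_3, so H_2 = 0.

As a check, the Euler characteristic is 6 − 15 + 10 = 1, which agrees with 1 − 0 + 0 = 1.

H_0 = Z,  H_1 = Z/2,  H_2 = 0.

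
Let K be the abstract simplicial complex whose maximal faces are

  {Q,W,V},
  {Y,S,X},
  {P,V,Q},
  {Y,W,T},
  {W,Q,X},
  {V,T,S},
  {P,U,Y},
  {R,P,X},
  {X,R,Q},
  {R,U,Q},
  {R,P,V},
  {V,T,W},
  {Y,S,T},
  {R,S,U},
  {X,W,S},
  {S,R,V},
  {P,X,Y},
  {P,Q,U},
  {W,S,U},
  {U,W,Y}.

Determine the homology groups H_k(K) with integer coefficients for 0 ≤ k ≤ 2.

H_0 = Z,  H_1 = Z ⊕ Z/2Z,  H_2 = 0.

Take the total order P < Q < R < S < T < U < V < W < X < Y on the vertex set. Then K (dimension 2) consists of the simplices:

  0-simplices (10): P, Q, R, S, T, U, V, W, X, Y
  1-simplices (30): PQ, PR, PU, PV, PX, PY, QR, QU, QV, QW, QX, RS, RU, RV, RX, ST, SU, SV, SW, SX, SY, TV, TW, TY, UW, UY, VW, WX, WY, XY
  2-simplices (20): PQU, PQV, PRV, PRX, PUY, PXY, QRU, QRX, QVW, QWX, RSU, RSV, STV, STY, SUW, SWX, SXY, TVW, TWY, UWY

so the chain groups are C_0 ≅ Z^10, C_1 ≅ Z^30, C_2 ≅ Z^20.

The boundary map ∂_1: C_1 → C_0 maps an edge to its endpoints' difference, ∂[p,q] = q − p. For instance
  ∂SY = Y − S.
The 10×30 boundary matrix has rank 9 and Smith normal form diag(1,1,1,1,1,1,1,1,1).

The boundary map ∂_2: C_2 → C_1 maps a triangle to the signed sum of its edges. For instance
  ∂RSV = SV − RV + RS,
  ∂QWX = WX − QX + QW.
As a 30×20 matrix over Z this has rank 20, with invariant factors (1,1,1,1,1,1,1,1,1,1,1,1,1,1,1,1,1,1,1,2).

Now H_k = ker ∂_k / im ∂_{k+1}, so:

  H_0: rank C_0 − rank ∂_1 = 10 − 9 = 1, and the invariant factors of ∂_1 are all 1, so H_0 = Z.
  H_1: rank ker ∂_1 − rank ∂_2 = (30 − 9) − 20 = 1, and ∂_2 has invariant factor 2 > 1, so H_1 = Z ⊕ Z/2Z.
  H_2: rank ker ∂_2 − rank ∂_3 = (20 − 20) − 0 = 0, and there is no ∂_3, so H_2 = 0.

As a check, the Euler characteristic is 10 − 30 + 20 = 0, which agrees with 1 − 1 + 0 = 0.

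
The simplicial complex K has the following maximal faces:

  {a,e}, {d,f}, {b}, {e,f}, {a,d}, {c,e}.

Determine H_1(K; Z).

We work with the vertex ordering a < b < c < d < e < f. The simplices of K, each written with vertices in increasing order, are:

  0-simplices (6): a, b, c, d, e, f
  1-simplices (5): ad, ae, ce, df, ef

giving chain groups C_0 ≅ Z^6, C_1 ≅ Z^5.

∂_1: C_1 → C_0 is given by ∂[p,q] = [q] − [p]. For instance
  ∂df = f − d.
The resulting 6×5 matrix has rank 4, and its Smith normal form has invariant factors (1,1,1,1).

Reading off H_k = ker ∂_k / im ∂_{k+1}:

  H_1: rank ker ∂_1 − rank ∂_2 = (5 − 4) − 0 = 1, and there is no ∂_2, so H_1 ≅ Z.

H_1 = Z.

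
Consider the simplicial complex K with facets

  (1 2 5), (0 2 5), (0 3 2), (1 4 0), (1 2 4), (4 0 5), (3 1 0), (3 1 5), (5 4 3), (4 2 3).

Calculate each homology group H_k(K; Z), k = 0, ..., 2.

H_0 = Z,  H_1 = Z_2,  H_2 = 0.

K has 6 vertices, 15 edges, 10 triangles.
rank ∂_0 = 0, rank ∂_1 = 5 ⇒ b_0 = 6 − 0 − 5 = 1; all invariant factors of ∂_1 are 1 so no torsion. So H_0 ≅ Z.
rank ∂_1 = 5, rank ∂_2 = 10 ⇒ b_1 = 15 − 5 − 10 = 0; ∂_2 has invariant factor(s) [2] giving torsion. So H_1 ≅ Z_2.
rank ∂_2 = 10, rank ∂_3 = 0 ⇒ b_2 = 10 − 10 − 0 = 0. So H_2 ≅ 0.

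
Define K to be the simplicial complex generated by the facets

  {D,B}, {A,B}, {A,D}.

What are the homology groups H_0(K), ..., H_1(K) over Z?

Order the vertices as A < B < D. Listing each simplex with vertices in this order, K has dimension 1 with simplices:

  0-simplices (3): A, B, D
  1-simplices (3): AB, AD, BD

Hence C_0 ≅ Z^3, C_1 ≅ Z^3.

Boundary ∂_1: C_1 → C_0 is given by ∂[p,q] = [q] − [p]. For instance
  ∂AB = B − A.
As a 3×3 matrix over Z this has rank 2, with invariant factors (1,1).

Now H_k = ker ∂_k / im ∂_{k+1}, so:

  H_0: rank C_0 − rank ∂_1 = 3 − 2 = 1, and the invariant factors of ∂_1 are all 1, so H_0 ≅ Z.
  H_1: rank ker ∂_1 − rank ∂_2 = (3 − 2) − 0 = 1, and there is no ∂_2, so H_1 ≅ Z.

As a check, the Euler characteristic is 3 − 3 = 0, which agrees with 1 − 1 = 0.

H_0 = Z,  H_1 = Z.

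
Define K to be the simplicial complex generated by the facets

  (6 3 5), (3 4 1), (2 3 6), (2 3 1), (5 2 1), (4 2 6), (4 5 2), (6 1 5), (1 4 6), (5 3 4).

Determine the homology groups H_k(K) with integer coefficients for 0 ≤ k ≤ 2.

H_0 ≅ Z,  H_1 ≅ Z/2,  H_2 = 0.

Fix the vertex order 1 < 2 < 3 < 4 < 5 < 6 and write every simplex with vertices in increasing order. Then dim K = 2 and the simplices of K are:

  0-simplices (6): [1], [2], [3], [4], [5], [6]
  1-simplices (15): [1,2], [1,3], [1,4], [1,5], [1,6], [2,3], [2,4], [2,5], [2,6], [3,4], [3,5], [3,6], [4,5], [4,6], [5,6]
  2-simplices (10): [1,2,3], [1,2,5], [1,3,4], [1,4,6], [1,5,6], [2,3,6], [2,4,5], [2,4,6], [3,4,5], [3,5,6]

Hence C_0 ≅ Z^6, C_1 ≅ Z^15, C_2 ≅ Z^10.

∂_1: C_1 → C_0 sends each edge [p,q] (with p < q) to q − p.
This gives a 6×15 integer matrix of rank 5; reducing to Smith normal form yields diagonal entries (1,1,1,1,1).

Boundary ∂_2: C_2 → C_1 acts by ∂[p,q,r] = [q,r] − [p,r] + [p,q]. For instance
  ∂[1,2,5] = [2,5] − [1,5] + [1,2],
  ∂[1,4,6] = [4,6] − [1,6] + [1,4].
The 15×10 boundary matrix has rank 10 and Smith normal form diag(1,1,1,1,1,1,1,1,1,2).

Now H_k = ker ∂_k / im ∂_{k+1}, so:

  H_0: rank C_0 − rank ∂_1 = 6 − 5 = 1, and the invariant factors of ∂_1 are all 1, so H_0 = Z.
  H_1: rank ker ∂_1 − rank ∂_2 = (15 − 5) − 10 = 0, and ∂_2 has invariant factor 2 > 1, so H_1 = Z/2.
  H_2: rank ker ∂_2 − rank ∂_3 = (10 − 10) − 0 = 0, and there is no ∂_3, so H_2 = 0.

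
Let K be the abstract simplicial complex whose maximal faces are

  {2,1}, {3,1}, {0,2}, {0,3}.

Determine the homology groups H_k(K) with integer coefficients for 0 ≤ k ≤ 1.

K has 4 vertices, 4 edges.
rank ∂_0 = 0, rank ∂_1 = 3 ⇒ b_0 = 4 − 0 − 3 = 1; all invariant factors of ∂_1 are 1 so no torsion. So H_0 = Z.
rank ∂_1 = 3, rank ∂_2 = 0 ⇒ b_1 = 4 − 3 − 0 = 1. So H_1 = Z.

H_0 ≅ Z,  H_1 ≅ Z.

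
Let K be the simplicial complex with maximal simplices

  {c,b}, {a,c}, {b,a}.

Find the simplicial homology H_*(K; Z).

We work with the vertex ordering a < b < c. The simplices of K, each written with vertices in increasing order, are:

  0-simplices (3): a, b, c
  1-simplices (3): ab, ac, bc

so the chain groups are C_0 ≅ Z^3, C_1 ≅ Z^3.

The boundary map ∂_1: C_1 → C_0 sends each edge [p,q] (with p < q) to q − p. For instance
  ∂ac = c − a.
The resulting 3×3 matrix has rank 2, and its Smith normal form has invariant factors (1,1).

Reading off H_k = ker ∂_k / im ∂_{k+1}:

  H_0: rank C_0 − rank ∂_1 = 3 − 2 = 1, and the invariant factors of ∂_1 are all 1, so H_0 ≅ Z.
  H_1: rank ker ∂_1 − rank ∂_2 = (3 − 2) − 0 = 1, and there is no ∂_2, so H_1 ≅ Z.

As a check, the Euler characteristic is 3 − 3 = 0, which agrees with 1 − 1 = 0.

H_0 = Z,  H_1 = Z.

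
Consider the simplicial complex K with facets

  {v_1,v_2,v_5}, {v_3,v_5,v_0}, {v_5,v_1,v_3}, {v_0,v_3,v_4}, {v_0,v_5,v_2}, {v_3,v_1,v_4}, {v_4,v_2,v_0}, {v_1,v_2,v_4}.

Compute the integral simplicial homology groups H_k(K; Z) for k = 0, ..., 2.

Take the total order v_0 < v_1 < v_2 < v_3 < v_4 < v_5 on the vertex set. Then K (dimension 2) consists of the simplices:

  0-simplices (6): [v_0], [v_1], [v_2], [v_3], [v_4], [v_5]
  1-simplices (12): [v_0,v_2], [v_0,v_3], [v_0,v_4], [v_0,v_5], [v_1,v_2], [v_1,v_3], [v_1,v_4], [v_1,v_5], [v_2,v_4], [v_2,v_5], [v_3,v_4], [v_3,v_5]
  2-simplices (8): [v_0,v_2,v_4], [v_0,v_2,v_5], [v_0,v_3,v_4], [v_0,v_3,v_5], [v_1,v_2,v_4], [v_1,v_2,v_5], [v_1,v_3,v_4], [v_1,v_3,v_5]

so the chain groups are C_0 ≅ Z^6, C_1 ≅ Z^12, C_2 ≅ Z^8.

Boundary ∂_1: C_1 → C_0 maps an edge to its endpoints' difference, ∂[p,q] = q − p.
The 6×12 boundary matrix has rank 5 and Smith normal form diag(1,1,1,1,1).

Boundary ∂_2: C_2 → C_1 maps a triangle to the signed sum of its edges. For instance
  ∂[v_0,v_2,v_5] = [v_2,v_5] − [v_0,v_5] + [v_0,v_2],
  ∂[v_1,v_3,v_5] = [v_3,v_5] − [v_1,v_5] + [v_1,v_3].
The resulting 12×8 matrix has rank 7, and its Smith normal form has invariant factors (1,1,1,1,1,1,1).

Computing H_k = (kernel of ∂_k) / (image of ∂_{k+1}):

  H_0: rank C_0 − rank ∂_1 = 6 − 5 = 1, and the invariant factors of ∂_1 are all 1, so H_0 ≅ Z.
  H_1: rank ker ∂_1 − rank ∂_2 = (12 − 5) − 7 = 0, and the invariant factors of ∂_2 are all 1, so H_1 ≅ 0.
  H_2: rank ker ∂_2 − rank ∂_3 = (8 − 7) − 0 = 1, and there is no ∂_3, so H_2 ≅ Z.

As a check, the Euler characteristic is 6 − 12 + 8 = 2, which agrees with 1 − 0 + 1 = 2.

H_0 ≅ Z,  H_1 = 0,  H_2 ≅ Z.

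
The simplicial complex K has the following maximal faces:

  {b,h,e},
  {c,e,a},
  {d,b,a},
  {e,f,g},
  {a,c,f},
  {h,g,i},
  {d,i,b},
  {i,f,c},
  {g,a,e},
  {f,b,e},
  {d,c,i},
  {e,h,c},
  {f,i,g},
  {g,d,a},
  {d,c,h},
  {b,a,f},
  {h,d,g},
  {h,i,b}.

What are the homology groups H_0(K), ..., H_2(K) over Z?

H_0 = Z,  H_1 = Z ⊕ Z_2,  H_2 = 0.

Order the vertices as a < b < c < d < e < f < g < h < i. Listing each simplex with vertices in this order, K has dimension 2 with simplices:

  0-simplices (9): a, b, c, d, e, f, g, h, i
  1-simplices (27): ab, ac, ad, ae, af, ag, bd, be, bf, bh, bi, cd, ce, cf, ch, ci, dg, dh, di, ef, eg, eh, fg, fi, gh, gi, hi
  2-simplices (18): abd, abf, ace, acf, adg, aeg, bdi, bef, beh, bhi, cdh, cdi, ceh, cfi, dgh, efg, fgi, ghi

Hence C_0 ≅ Z^9, C_1 ≅ Z^27, C_2 ≅ Z^18.

∂_1: C_1 → C_0 maps an edge to its endpoints' difference, ∂[p,q] = q − p. For instance
  ∂eh = h − e.
This gives a 9×27 integer matrix of rank 8; reducing to Smith normal form yields diagonal entries (1,1,1,1,1,1,1,1).

The boundary map ∂_2: C_2 → C_1 sends each 2-simplex [p,q,r] to [q,r] − [p,r] + [p,q]. For instance
  ∂abf = bf − af + ab,
  ∂ghi = hi − gi + gh.
This gives a 27×18 integer matrix of rank 18; reducing to Smith normal form yields diagonal entries (1,1,1,1,1,1,1,1,1,1,1,1,1,1,1,1,1,2).

Computing H_k = (kernel of ∂_k) / (image of ∂_{k+1}):

  H_0: rank C_0 − rank ∂_1 = 9 − 8 = 1, and the invariant factors of ∂_1 are all 1, so H_0 = Z.
  H_1: rank ker ∂_1 − rank ∂_2 = (27 − 8) − 18 = 1, and ∂_2 has invariant factor 2 > 1, so H_1 = Z ⊕ Z_2.
  H_2: rank ker ∂_2 − rank ∂_3 = (18 − 18) − 0 = 0, and there is no ∂_3, so H_2 = 0.

As a check, the Euler characteristic is 9 − 27 + 18 = 0, which agrees with 1 − 1 + 0 = 0.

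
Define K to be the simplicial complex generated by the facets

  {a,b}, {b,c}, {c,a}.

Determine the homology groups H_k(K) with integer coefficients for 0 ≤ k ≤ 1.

Order the vertices as a < b < c. Listing each simplex with vertices in this order, K has dimension 1 with simplices:

  0-simplices (3): a, b, c
  1-simplices (3): ab, ac, bc

Hence C_0 ≅ Z^3, C_1 ≅ Z^3.

∂_1: C_1 → C_0 sends each edge [p,q] (with p < q) to q − p. For instance
  ∂bc = c − b.
As a 3×3 matrix over Z this has rank 2, with invariant factors (1,1).

Computing H_k = (kernel of ∂_k) / (image of ∂_{k+1}):

  H_0: rank C_0 − rank ∂_1 = 3 − 2 = 1, and the invariant factors of ∂_1 are all 1, so H_0 = Z.
  H_1: rank ker ∂_1 − rank ∂_2 = (3 − 2) − 0 = 1, and there is no ∂_2, so H_1 = Z.

As a check, the Euler characteristic is 3 − 3 = 0, which agrees with 1 − 1 = 0.

H_0 = Z,  H_1 = Z.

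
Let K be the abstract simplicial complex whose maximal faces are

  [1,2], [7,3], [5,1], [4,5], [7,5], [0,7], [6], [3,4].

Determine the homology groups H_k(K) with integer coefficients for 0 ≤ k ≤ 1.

Fix the vertex order 0 < 1 < 2 < 3 < 4 < 5 < 6 < 7 and write every simplex with vertices in increasing order. Then dim K = 1 and the simplices of K are:

  0-simplices (8): [0], [1], [2], [3], [4], [5], [6], [7]
  1-simplices (7): [0,7], [1,2], [1,5], [3,4], [3,7], [4,5], [5,7]

so the chain groups are C_0 ≅ Z^8, C_1 ≅ Z^7.

Boundary ∂_1: C_1 → C_0 sends each edge [p,q] (with p < q) to q − p.
This gives a 8×7 integer matrix of rank 6; reducing to Smith normal form yields diagonal entries (1,1,1,1,1,1).

Reading off H_k = ker ∂_k / im ∂_{k+1}:

  H_0: rank C_0 − rank ∂_1 = 8 − 6 = 2, and the invariant factors of ∂_1 are all 1, so H_0 ≅ Z^2.
  H_1: rank ker ∂_1 − rank ∂_2 = (7 − 6) − 0 = 1, and there is no ∂_2, so H_1 ≅ Z.

As a check, the Euler characteristic is 8 − 7 = 1, which agrees with 2 − 1 = 1.

H_0 = Z^2,  H_1 = Z.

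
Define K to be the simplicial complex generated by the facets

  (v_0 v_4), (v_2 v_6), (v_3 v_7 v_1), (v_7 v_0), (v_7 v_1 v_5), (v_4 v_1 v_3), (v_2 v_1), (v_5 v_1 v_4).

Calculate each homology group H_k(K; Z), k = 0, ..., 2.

We work with the vertex ordering v_0 < v_1 < v_2 < v_3 < v_4 < v_5 < v_6 < v_7. The simplices of K, each written with vertices in increasing order, are:

  0-simplices (8): [v_0], [v_1], [v_2], [v_3], [v_4], [v_5], [v_6], [v_7]
  1-simplices (12): [v_0,v_4], [v_0,v_7], [v_1,v_2], [v_1,v_3], [v_1,v_4], [v_1,v_5], [v_1,v_7], [v_2,v_6], [v_3,v_4], [v_3,v_7], [v_4,v_5], [v_5,v_7]
  2-simplices (4): [v_1,v_3,v_4], [v_1,v_3,v_7], [v_1,v_4,v_5], [v_1,v_5,v_7]

giving chain groups C_0 ≅ Z^8, C_1 ≅ Z^12, C_2 ≅ Z^4.

Boundary ∂_1: C_1 → C_0 sends each edge [p,q] (with p < q) to q − p. For instance
  ∂[v_1,v_3] = [v_3] − [v_1].
This gives a 8×12 integer matrix of rank 7; reducing to Smith normal form yields diagonal entries (1,1,1,1,1,1,1).

Boundary ∂_2: C_2 → C_1 maps a triangle to the signed sum of its edges. For instance
  ∂[v_1,v_3,v_4] = [v_3,v_4] − [v_1,v_4] + [v_1,v_3],
  ∂[v_1,v_3,v_7] = [v_3,v_7] − [v_1,v_7] + [v_1,v_3].
As a 12×4 matrix over Z this has rank 4, with invariant factors (1,1,1,1).

Now H_k = ker ∂_k / im ∂_{k+1}, so:

  H_0: rank C_0 − rank ∂_1 = 8 − 7 = 1, and the invariant factors of ∂_1 are all 1, so H_0 ≅ Z.
  H_1: rank ker ∂_1 − rank ∂_2 = (12 − 7) − 4 = 1, and the invariant factors of ∂_2 are all 1, so H_1 ≅ Z.
  H_2: rank ker ∂_2 − rank ∂_3 = (4 − 4) − 0 = 0, and there is no ∂_3, so H_2 ≅ 0.

H_0 ≅ Z,  H_1 ≅ Z,  H_2 = 0.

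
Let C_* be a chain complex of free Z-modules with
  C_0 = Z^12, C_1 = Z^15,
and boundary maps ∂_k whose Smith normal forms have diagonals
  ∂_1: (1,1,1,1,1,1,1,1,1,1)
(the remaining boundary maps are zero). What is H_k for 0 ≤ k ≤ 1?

H_0: b_0 = 12 − 0 − 10 = 2; torsion from ∂_1 factors > 1: none. So H_0 ≅ Z^2.
H_1: b_1 = 15 − 10 − 0 = 5; torsion from ∂_2 factors > 1: none. So H_1 ≅ Z^5.

H_0 ≅ Z^2,  H_1 ≅ Z^5.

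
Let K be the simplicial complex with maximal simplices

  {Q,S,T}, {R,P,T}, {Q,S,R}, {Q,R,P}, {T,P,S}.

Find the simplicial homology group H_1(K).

H_1 = Z.

Order the vertices as P < Q < R < S < T. Listing each simplex with vertices in this order, K has dimension 2 with simplices:

  0-simplices (5): P, Q, R, S, T
  1-simplices (10): PQ, PR, PS, PT, QR, QS, QT, RS, RT, ST
  2-simplices (5): PQR, PRT, PST, QRS, QST

giving chain groups C_0 ≅ Z^5, C_1 ≅ Z^10, C_2 ≅ Z^5.

∂_1: C_1 → C_0 maps an edge to its endpoints' difference, ∂[p,q] = q − p. For instance
  ∂ST = T − S.
As a 5×10 matrix over Z this has rank 4, with invariant factors (1,1,1,1).

Boundary ∂_2: C_2 → C_1 sends each 2-simplex [p,q,r] to [q,r] − [p,r] + [p,q]. For instance
  ∂PST = ST − PT + PS,
  ∂QST = ST − QT + QS.
As a 10×5 matrix over Z this has rank 5, with invariant factors (1,1,1,1,1).

Reading off H_k = ker ∂_k / im ∂_{k+1}:

  H_1: rank ker ∂_1 − rank ∂_2 = (10 − 4) − 5 = 1, and the invariant factors of ∂_2 are all 1, so H_1 ≅ Z.

(K is a triangulation of the Möbius band.)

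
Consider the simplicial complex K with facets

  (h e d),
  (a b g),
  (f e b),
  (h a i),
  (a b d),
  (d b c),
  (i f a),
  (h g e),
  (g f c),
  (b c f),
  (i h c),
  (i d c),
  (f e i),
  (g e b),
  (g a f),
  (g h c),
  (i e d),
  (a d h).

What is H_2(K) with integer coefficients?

We work with the vertex ordering a < b < c < d < e < f < g < h < i. The simplices of K, each written with vertices in increasing order, are:

  0-simplices (9): a, b, c, d, e, f, g, h, i
  1-simplices (27): ab, ad, af, ag, ah, ai, bc, bd, be, bf, bg, cd, cf, cg, ch, ci, de, dh, di, ef, eg, eh, ei, fg, fi, gh, hi
  2-simplices (18): abd, abg, adh, afg, afi, ahi, bcd, bcf, bef, beg, cdi, cfg, cgh, chi, deh, dei, efi, egh

giving chain groups C_0 ≅ Z^9, C_1 ≅ Z^27, C_2 ≅ Z^18.

Boundary ∂_1: C_1 → C_0 sends each edge [p,q] (with p < q) to q − p. For instance
  ∂ad = d − a.
The resulting 9×27 matrix has rank 8, and its Smith normal form has invariant factors (1,1,1,1,1,1,1,1).

Boundary ∂_2: C_2 → C_1 sends each 2-simplex [p,q,r] to [q,r] − [p,r] + [p,q]. For instance
  ∂abd = bd − ad + ab,
  ∂afg = fg − ag + af.
This gives a 27×18 integer matrix of rank 18; reducing to Smith normal form yields diagonal entries (1,1,1,1,1,1,1,1,1,1,1,1,1,1,1,1,1,2).

From H_k ≅ ker(∂_k) / im(∂_{k+1}) we obtain:

  H_2: rank ker ∂_2 − rank ∂_3 = (18 − 18) − 0 = 0, and there is no ∂_3, so H_2 = 0.

(K is a triangulation of the Klein bottle.)

H_2 = 0.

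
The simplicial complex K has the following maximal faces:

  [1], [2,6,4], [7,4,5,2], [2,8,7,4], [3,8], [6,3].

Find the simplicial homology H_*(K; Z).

Order the vertices as 1 < 2 < 3 < 4 < 5 < 6 < 7 < 8. Listing each simplex with vertices in this order, K has dimension 3 with simplices:

  0-simplices (8): [1], [2], [3], [4], [5], [6], [7], [8]
  1-simplices (13): [2,4], [2,5], [2,6], [2,7], [2,8], [3,6], [3,8], [4,5], [4,6], [4,7], [4,8], [5,7], [7,8]
  2-simplices (8): [2,4,5], [2,4,6], [2,4,7], [2,4,8], [2,5,7], [2,7,8], [4,5,7], [4,7,8]
  3-simplices (2): [2,4,5,7], [2,4,7,8]

giving chain groups C_0 ≅ Z^8, C_1 ≅ Z^13, C_2 ≅ Z^8, C_3 ≅ Z^2.

The boundary map ∂_1: C_1 → C_0 is given by ∂[p,q] = [q] − [p].
The resulting 8×13 matrix has rank 6, and its Smith normal form has invariant factors (1,1,1,1,1,1).

Boundary ∂_2: C_2 → C_1 maps a triangle to the signed sum of its edges. For instance
  ∂[2,4,5] = [4,5] − [2,5] + [2,4],
  ∂[2,5,7] = [5,7] − [2,7] + [2,5].
This gives a 13×8 integer matrix of rank 6; reducing to Smith normal form yields diagonal entries (1,1,1,1,1,1).

Boundary ∂_3: C_3 → C_2 sends each 3-simplex σ to the alternating sum Σ_i (−1)^i (σ with its i-th vertex removed). For instance
  ∂[2,4,7,8] = [4,7,8] − [2,7,8] + [2,4,8] − [2,4,7],
  ∂[2,4,5,7] = [4,5,7] − [2,5,7] + [2,4,7] − [2,4,5].
This gives a 8×2 integer matrix of rank 2; reducing to Smith normal form yields diagonal entries (1,1).

Reading off H_k = ker ∂_k / im ∂_{k+1}:

  H_0: rank C_0 − rank ∂_1 = 8 − 6 = 2, and the invariant factors of ∂_1 are all 1, so H_0 = Z^2.
  H_1: rank ker ∂_1 − rank ∂_2 = (13 − 6) − 6 = 1, and the invariant factors of ∂_2 are all 1, so H_1 = Z.
  H_2: rank ker ∂_2 − rank ∂_3 = (8 − 6) − 2 = 0, and the invariant factors of ∂_3 are all 1, so H_2 = 0.
  H_3: rank ker ∂_3 − rank ∂_4 = (2 − 2) − 0 = 0, and there is no ∂_4, so H_3 = 0.

H_0 = Z^2,  H_1 = Z,  H_2 = 0,  H_3 = 0.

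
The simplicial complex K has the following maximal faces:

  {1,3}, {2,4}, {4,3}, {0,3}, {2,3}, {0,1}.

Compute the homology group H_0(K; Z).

H_0 ≅ Z.

We work with the vertex ordering 0 < 1 < 2 < 3 < 4. The simplices of K, each written with vertices in increasing order, are:

  0-simplices (5): [0], [1], [2], [3], [4]
  1-simplices (6): [0,1], [0,3], [1,3], [2,3], [2,4], [3,4]

giving chain groups C_0 ≅ Z^5, C_1 ≅ Z^6.

The boundary map ∂_1: C_1 → C_0 is given by ∂[p,q] = [q] − [p]. For instance
  ∂[1,3] = [3] − [1].
As a 5×6 matrix over Z this has rank 4, with invariant factors (1,1,1,1).

Computing H_k = (kernel of ∂_k) / (image of ∂_{k+1}):

  H_0: rank C_0 − rank ∂_1 = 5 − 4 = 1, and the invariant factors of ∂_1 are all 1, so H_0 = Z.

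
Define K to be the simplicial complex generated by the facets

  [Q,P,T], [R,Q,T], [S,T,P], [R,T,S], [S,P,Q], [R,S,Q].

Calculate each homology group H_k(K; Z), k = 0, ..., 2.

Take the total order P < Q < R < S < T on the vertex set. Then K (dimension 2) consists of the simplices:

  0-simplices (5): P, Q, R, S, T
  1-simplices (9): PQ, PS, PT, QR, QS, QT, RS, RT, ST
  2-simplices (6): PQS, PQT, PST, QRS, QRT, RST

so the chain groups are C_0 ≅ Z^5, C_1 ≅ Z^9, C_2 ≅ Z^6.

The boundary map ∂_1: C_1 → C_0 is given by ∂[p,q] = [q] − [p]. For instance
  ∂RT = T − R.
This gives a 5×9 integer matrix of rank 4; reducing to Smith normal form yields diagonal entries (1,1,1,1).

Boundary ∂_2: C_2 → C_1 sends each 2-simplex [p,q,r] to [q,r] − [p,r] + [p,q]. For instance
  ∂PQS = QS − PS + PQ,
  ∂PST = ST − PT + PS.
This gives a 9×6 integer matrix of rank 5; reducing to Smith normal form yields diagonal entries (1,1,1,1,1).

Computing H_k = (kernel of ∂_k) / (image of ∂_{k+1}):

  H_0: rank C_0 − rank ∂_1 = 5 − 4 = 1, and the invariant factors of ∂_1 are all 1, so H_0 ≅ Z.
  H_1: rank ker ∂_1 − rank ∂_2 = (9 − 4) − 5 = 0, and the invariant factors of ∂_2 are all 1, so H_1 ≅ 0.
  H_2: rank ker ∂_2 − rank ∂_3 = (6 − 5) − 0 = 1, and there is no ∂_3, so H_2 ≅ Z.

H_0 = Z,  H_1 = 0,  H_2 = Z.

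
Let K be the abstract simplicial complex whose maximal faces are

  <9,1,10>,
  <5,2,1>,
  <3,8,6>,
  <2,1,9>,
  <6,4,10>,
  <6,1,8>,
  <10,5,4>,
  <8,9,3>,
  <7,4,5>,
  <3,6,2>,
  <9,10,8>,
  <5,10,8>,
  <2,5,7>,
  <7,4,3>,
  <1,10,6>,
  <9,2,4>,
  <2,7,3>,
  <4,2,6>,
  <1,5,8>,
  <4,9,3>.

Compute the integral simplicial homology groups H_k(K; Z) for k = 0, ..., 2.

H_0 = Z,  H_1 = Z ⊕ Z/2,  H_2 = 0.

Take the total order 1 < 2 < 3 < 4 < 5 < 6 < 7 < 8 < 9 < 10 on the vertex set. Then K (dimension 2) consists of the simplices:

  0-simplices (10): [1], [2], [3], [4], [5], [6], [7], [8], [9], [10]
  1-simplices (30): (30 of them)
  2-simplices (20): (20 of them)

so the chain groups are C_0 ≅ Z^10, C_1 ≅ Z^30, C_2 ≅ Z^20.

∂_1: C_1 → C_0 is given by ∂[p,q] = [q] − [p].
The resulting 10×30 matrix has rank 9, and its Smith normal form has invariant factors (1,1,1,1,1,1,1,1,1).

The boundary map ∂_2: C_2 → C_1 acts by ∂[p,q,r] = [q,r] − [p,r] + [p,q]. For instance
  ∂[2,5,7] = [5,7] − [2,7] + [2,5],
  ∂[3,4,7] = [4,7] − [3,7] + [3,4].
As a 30×20 matrix over Z this has rank 20, with invariant factors (1,1,1,1,1,1,1,1,1,1,1,1,1,1,1,1,1,1,1,2).

Reading off H_k = ker ∂_k / im ∂_{k+1}:

  H_0: rank C_0 − rank ∂_1 = 10 − 9 = 1, and the invariant factors of ∂_1 are all 1, so H_0 ≅ Z.
  H_1: rank ker ∂_1 − rank ∂_2 = (30 − 9) − 20 = 1, and ∂_2 has invariant factor 2 > 1, so H_1 ≅ Z ⊕ Z/2.
  H_2: rank ker ∂_2 − rank ∂_3 = (20 − 20) − 0 = 0, and there is no ∂_3, so H_2 ≅ 0.

As a check, the Euler characteristic is 10 − 30 + 20 = 0, which agrees with 1 − 1 + 0 = 0.
(K is a triangulation of the Klein bottle.)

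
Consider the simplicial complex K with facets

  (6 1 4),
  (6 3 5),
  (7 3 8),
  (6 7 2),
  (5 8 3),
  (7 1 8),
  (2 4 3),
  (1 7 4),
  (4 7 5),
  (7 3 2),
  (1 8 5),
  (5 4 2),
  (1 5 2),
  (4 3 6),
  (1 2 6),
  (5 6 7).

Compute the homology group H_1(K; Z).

Order the vertices as 1 < 2 < 3 < 4 < 5 < 6 < 7 < 8. Listing each simplex with vertices in this order, K has dimension 2 with simplices:

  0-simplices (8): [1], [2], [3], [4], [5], [6], [7], [8]
  1-simplices (24): (24 of them)
  2-simplices (16): [1,2,5], [1,2,6], [1,4,6], [1,4,7], [1,5,8], [1,7,8], [2,3,4], [2,3,7], [2,4,5], [2,6,7], [3,4,6], [3,5,6], [3,5,8], [3,7,8], [4,5,7], [5,6,7]

Hence C_0 ≅ Z^8, C_1 ≅ Z^24, C_2 ≅ Z^16.

The boundary map ∂_1: C_1 → C_0 sends each edge [p,q] (with p < q) to q − p.
The 8×24 boundary matrix has rank 7 and Smith normal form diag(1,1,1,1,1,1,1).

∂_2: C_2 → C_1 maps a triangle to the signed sum of its edges. For instance
  ∂[5,6,7] = [6,7] − [5,7] + [5,6],
  ∂[4,5,7] = [5,7] − [4,7] + [4,5].
As a 24×16 matrix over Z this has rank 15, with invariant factors (1,1,1,1,1,1,1,1,1,1,1,1,1,1,1).

Computing H_k = (kernel of ∂_k) / (image of ∂_{k+1}):

  H_1: rank ker ∂_1 − rank ∂_2 = (24 − 7) − 15 = 2, and the invariant factors of ∂_2 are all 1, so H_1 ≅ Z^2.

H_1 = Z^2.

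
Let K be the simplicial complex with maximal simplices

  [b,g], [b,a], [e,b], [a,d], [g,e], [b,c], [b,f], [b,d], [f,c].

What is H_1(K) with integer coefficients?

We work with the vertex ordering a < b < c < d < e < f < g. The simplices of K, each written with vertices in increasing order, are:

  0-simplices (7): a, b, c, d, e, f, g
  1-simplices (9): ab, ad, bc, bd, be, bf, bg, cf, eg

so the chain groups are C_0 ≅ Z^7, C_1 ≅ Z^9.

The boundary map ∂_1: C_1 → C_0 is given by ∂[p,q] = [q] − [p]. For instance
  ∂eg = g − e.
The 7×9 boundary matrix has rank 6 and Smith normal form diag(1,1,1,1,1,1).

Now H_k = ker ∂_k / im ∂_{k+1}, so:

  H_1: rank ker ∂_1 − rank ∂_2 = (9 − 6) − 0 = 3, and there is no ∂_2, so H_1 ≅ Z^3.

H_1 ≅ Z^3.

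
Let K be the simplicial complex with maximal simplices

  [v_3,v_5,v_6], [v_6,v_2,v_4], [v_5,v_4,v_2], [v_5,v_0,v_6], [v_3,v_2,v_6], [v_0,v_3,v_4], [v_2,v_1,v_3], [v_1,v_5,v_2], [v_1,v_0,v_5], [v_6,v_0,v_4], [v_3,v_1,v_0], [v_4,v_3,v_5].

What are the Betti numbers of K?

Order the vertices as v_0 < v_1 < v_2 < v_3 < v_4 < v_5 < v_6. Listing each simplex with vertices in this order, K has dimension 2 with simplices:

  0-simplices (7): [v_0], [v_1], [v_2], [v_3], [v_4], [v_5], [v_6]
  1-simplices (18): (18 of them)
  2-simplices (12): (12 of them)

so the chain groups are C_0 ≅ Z^7, C_1 ≅ Z^18, C_2 ≅ Z^12.

Boundary ∂_1: C_1 → C_0 sends each edge [p,q] (with p < q) to q − p.
The resulting 7×18 matrix has rank 6, and its Smith normal form has invariant factors (1,1,1,1,1,1).

The boundary map ∂_2: C_2 → C_1 sends each 2-simplex [p,q,r] to [q,r] − [p,r] + [p,q]. For instance
  ∂[v_1,v_2,v_5] = [v_2,v_5] − [v_1,v_5] + [v_1,v_2],
  ∂[v_0,v_3,v_4] = [v_3,v_4] − [v_0,v_4] + [v_0,v_3].
The resulting 18×12 matrix has rank 12, and its Smith normal form has invariant factors (1,1,1,1,1,1,1,1,1,1,1,2).

Reading off H_k = ker ∂_k / im ∂_{k+1}:

  H_0: rank C_0 − rank ∂_1 = 7 − 6 = 1, and the invariant factors of ∂_1 are all 1, so H_0 = Z.
  H_1: rank ker ∂_1 − rank ∂_2 = (18 − 6) − 12 = 0, and ∂_2 has invariant factor 2 > 1, so H_1 = Z/2Z.
  H_2: rank ker ∂_2 − rank ∂_3 = (12 − 12) − 0 = 0, and there is no ∂_3, so H_2 = 0.

As a check, the Euler characteristic is 7 − 18 + 12 = 1, which agrees with 1 − 0 + 0 = 1.

Hence the Betti numbers are b_0 = 1, b_1 = 0, b_2 = 0.

b_0 = 1, b_1 = 0, b_2 = 0.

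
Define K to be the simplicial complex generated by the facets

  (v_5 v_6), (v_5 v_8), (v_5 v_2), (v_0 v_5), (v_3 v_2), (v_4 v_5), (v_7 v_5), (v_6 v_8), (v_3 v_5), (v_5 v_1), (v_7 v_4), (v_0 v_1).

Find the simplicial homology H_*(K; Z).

Take the total order v_0 < v_1 < v_2 < v_3 < v_4 < v_5 < v_6 < v_7 < v_8 on the vertex set. Then K (dimension 1) consists of the simplices:

  0-simplices (9): [v_0], [v_1], [v_2], [v_3], [v_4], [v_5], [v_6], [v_7], [v_8]
  1-simplices (12): [v_0,v_1], [v_0,v_5], [v_1,v_5], [v_2,v_3], [v_2,v_5], [v_3,v_5], [v_4,v_5], [v_4,v_7], [v_5,v_6], [v_5,v_7], [v_5,v_8], [v_6,v_8]

giving chain groups C_0 ≅ Z^9, C_1 ≅ Z^12.

The boundary map ∂_1: C_1 → C_0 sends each edge [p,q] (with p < q) to q − p.
As a 9×12 matrix over Z this has rank 8, with invariant factors (1,1,1,1,1,1,1,1).

Reading off H_k = ker ∂_k / im ∂_{k+1}:

  H_0: rank C_0 − rank ∂_1 = 9 − 8 = 1, and the invariant factors of ∂_1 are all 1, so H_0 = Z.
  H_1: rank ker ∂_1 − rank ∂_2 = (12 − 8) − 0 = 4, and there is no ∂_2, so H_1 = Z^4.

H_0 = Z,  H_1 = Z^4.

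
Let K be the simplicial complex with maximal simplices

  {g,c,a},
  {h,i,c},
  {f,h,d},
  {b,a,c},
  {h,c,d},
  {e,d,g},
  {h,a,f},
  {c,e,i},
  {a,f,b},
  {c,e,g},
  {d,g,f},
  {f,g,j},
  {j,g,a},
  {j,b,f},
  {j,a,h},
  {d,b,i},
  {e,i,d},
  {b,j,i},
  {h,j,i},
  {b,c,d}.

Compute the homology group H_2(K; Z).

H_2 ≅ 0.

Take the total order a < b < c < d < e < f < g < h < i < j on the vertex set. Then K (dimension 2) consists of the simplices:

  0-simplices (10): a, b, c, d, e, f, g, h, i, j
  1-simplices (30): ab, ac, af, ag, ah, aj, bc, bd, bf, bi, bj, cd, ce, cg, ch, ci, de, df, dg, dh, di, eg, ei, fg, fh, fj, gj, hi, hj, ij
  2-simplices (20): abc, abf, acg, afh, agj, ahj, bcd, bdi, bfj, bij, cdh, ceg, cei, chi, deg, dei, dfg, dfh, fgj, hij

giving chain groups C_0 ≅ Z^10, C_1 ≅ Z^30, C_2 ≅ Z^20.

Boundary ∂_1: C_1 → C_0 is given by ∂[p,q] = [q] − [p]. For instance
  ∂bd = d − b.
As a 10×30 matrix over Z this has rank 9, with invariant factors (1,1,1,1,1,1,1,1,1).

Boundary ∂_2: C_2 → C_1 sends each 2-simplex [p,q,r] to [q,r] − [p,r] + [p,q]. For instance
  ∂cdh = dh − ch + cd,
  ∂afh = fh − ah + af.
The resulting 30×20 matrix has rank 20, and its Smith normal form has invariant factors (1,1,1,1,1,1,1,1,1,1,1,1,1,1,1,1,1,1,1,2).

Now H_k = ker ∂_k / im ∂_{k+1}, so:

  H_2: rank ker ∂_2 − rank ∂_3 = (20 − 20) − 0 = 0, and there is no ∂_3, so H_2 = 0.

(K is a triangulation of the Klein bottle.)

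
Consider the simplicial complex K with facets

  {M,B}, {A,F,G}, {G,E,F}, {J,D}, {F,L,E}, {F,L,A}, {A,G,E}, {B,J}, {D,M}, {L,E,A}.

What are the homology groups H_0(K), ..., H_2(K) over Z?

Fix the vertex order A < B < D < E < F < G < J < L < M and write every simplex with vertices in increasing order. Then dim K = 2 and the simplices of K are:

  0-simplices (9): A, B, D, E, F, G, J, L, M
  1-simplices (13): AE, AF, AG, AL, BJ, BM, DJ, DM, EF, EG, EL, FG, FL
  2-simplices (6): AEG, AEL, AFG, AFL, EFG, EFL

so the chain groups are C_0 ≅ Z^9, C_1 ≅ Z^13, C_2 ≅ Z^6.

Boundary ∂_1: C_1 → C_0 maps an edge to its endpoints' difference, ∂[p,q] = q − p. For instance
  ∂BM = M − B.
The 9×13 boundary matrix has rank 7 and Smith normal form diag(1,1,1,1,1,1,1).

∂_2: C_2 → C_1 sends each 2-simplex [p,q,r] to [q,r] − [p,r] + [p,q]. For instance
  ∂AFL = FL − AL + AF,
  ∂AFG = FG − AG + AF.
As a 13×6 matrix over Z this has rank 5, with invariant factors (1,1,1,1,1).

Now H_k = ker ∂_k / im ∂_{k+1}, so:

  H_0: rank C_0 − rank ∂_1 = 9 − 7 = 2, and the invariant factors of ∂_1 are all 1, so H_0 = Z^2.
  H_1: rank ker ∂_1 − rank ∂_2 = (13 − 7) − 5 = 1, and the invariant factors of ∂_2 are all 1, so H_1 = Z.
  H_2: rank ker ∂_2 − rank ∂_3 = (6 − 5) − 0 = 1, and there is no ∂_3, so H_2 = Z.

As a check, the Euler characteristic is 9 − 13 + 6 = 2, which agrees with 2 − 1 + 1 = 2.

H_0 ≅ Z^2,  H_1 ≅ Z,  H_2 ≅ Z.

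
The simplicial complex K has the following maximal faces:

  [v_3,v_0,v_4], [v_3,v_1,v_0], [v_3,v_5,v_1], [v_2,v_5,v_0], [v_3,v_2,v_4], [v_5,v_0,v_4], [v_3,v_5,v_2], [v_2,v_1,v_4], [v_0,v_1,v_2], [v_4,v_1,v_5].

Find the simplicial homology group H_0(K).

H_0 ≅ Z.

Take the total order v_0 < v_1 < v_2 < v_3 < v_4 < v_5 on the vertex set. Then K (dimension 2) consists of the simplices:

  0-simplices (6): [v_0], [v_1], [v_2], [v_3], [v_4], [v_5]
  1-simplices (15): (15 of them)
  2-simplices (10): [v_0,v_1,v_2], [v_0,v_1,v_3], [v_0,v_2,v_5], [v_0,v_3,v_4], [v_0,v_4,v_5], [v_1,v_2,v_4], [v_1,v_3,v_5], [v_1,v_4,v_5], [v_2,v_3,v_4], [v_2,v_3,v_5]

so the chain groups are C_0 ≅ Z^6, C_1 ≅ Z^15, C_2 ≅ Z^10.

The boundary map ∂_1: C_1 → C_0 is given by ∂[p,q] = [q] − [p]. For instance
  ∂[v_0,v_5] = [v_5] − [v_0].
As a 6×15 matrix over Z this has rank 5, with invariant factors (1,1,1,1,1).

∂_2: C_2 → C_1 sends each 2-simplex [p,q,r] to [q,r] − [p,r] + [p,q]. For instance
  ∂[v_1,v_2,v_4] = [v_2,v_4] − [v_1,v_4] + [v_1,v_2],
  ∂[v_0,v_1,v_3] = [v_1,v_3] − [v_0,v_3] + [v_0,v_1].
This gives a 15×10 integer matrix of rank 10; reducing to Smith normal form yields diagonal entries (1,1,1,1,1,1,1,1,1,2).

Reading off H_k = ker ∂_k / im ∂_{k+1}:

  H_0: rank C_0 − rank ∂_1 = 6 − 5 = 1, and the invariant factors of ∂_1 are all 1, so H_0 = Z.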